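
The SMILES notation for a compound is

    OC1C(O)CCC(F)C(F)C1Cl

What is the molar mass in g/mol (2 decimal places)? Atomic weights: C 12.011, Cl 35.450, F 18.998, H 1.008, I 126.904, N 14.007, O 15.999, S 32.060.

200.61 g/mol

First, the molecular formula is C7H11ClF2O2 (counting implicit H from valence).
  C: 7 × 12.011 = 84.077
  Cl: 1 × 35.450 = 35.450
  F: 2 × 18.998 = 37.996
  H: 11 × 1.008 = 11.088
  O: 2 × 15.999 = 31.998
Sum: 7×12.011 + 1×35.450 + 2×18.998 + 11×1.008 + 2×15.999 = 200.609 → 200.61 g/mol.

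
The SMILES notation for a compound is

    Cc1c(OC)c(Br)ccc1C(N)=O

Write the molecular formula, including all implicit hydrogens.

Walk through each heavy atom and fill implicit hydrogens from standard valence (C 4, N 3, O 2, S 2, halogen 1); for lowercase aromatic atoms, an aromatic c carries 1 H when it has two neighbours and 0 H with three, and aromatic n carries 0 H:
  atom 1: C, bond orders sum to 1 (valence 4) → 3 H
  atom 2: aromatic c, 3 neighbours → 0 H
  atom 3: aromatic c, 3 neighbours → 0 H
  atom 4: O, bond orders sum to 2 (valence 2) → 0 H
  atom 5: C, bond orders sum to 1 (valence 4) → 3 H
  atom 6: aromatic c, 3 neighbours → 0 H
  atom 7: Br (halogen, monovalent) → 0 H
  atom 8: aromatic c, 2 neighbours → 1 H
  atom 9: aromatic c, 2 neighbours → 1 H
  atom 10: aromatic c, 3 neighbours → 0 H
  atom 11: C, bond orders sum to 4 (valence 4) → 0 H
  atom 12: N, bond orders sum to 1 (valence 3) → 2 H
  atom 13: O, bond orders sum to 2 (valence 2) → 0 H
Totals → C:9, H:10, Br:1, N:1, O:2.
In Hill order: C9H10BrNO2.

C9H10BrNO2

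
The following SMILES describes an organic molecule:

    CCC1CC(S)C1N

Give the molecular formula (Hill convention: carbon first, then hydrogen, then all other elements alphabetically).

Walk through each heavy atom and fill implicit hydrogens from standard valence (C 4, N 3, O 2, S 2, halogen 1):
  atom 1: C, bond orders sum to 1 (valence 4) → 3 H
  atom 2: C, bond orders sum to 2 (valence 4) → 2 H
  atom 3: C, bond orders sum to 3 (valence 4) → 1 H
  atom 4: C, bond orders sum to 2 (valence 4) → 2 H
  atom 5: C, bond orders sum to 3 (valence 4) → 1 H
  atom 6: S, bond orders sum to 1 (valence 2) → 1 H
  atom 7: C, bond orders sum to 3 (valence 4) → 1 H
  atom 8: N, bond orders sum to 1 (valence 3) → 2 H
Totals → C:6, H:13, N:1, S:1.
In Hill order: C6H13NS.

C6H13NS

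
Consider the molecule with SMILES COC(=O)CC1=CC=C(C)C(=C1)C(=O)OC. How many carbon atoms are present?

Count every carbon token in the SMILES (each C, including those in ring-closure positions and inside branches).
Carbon count: 12.

12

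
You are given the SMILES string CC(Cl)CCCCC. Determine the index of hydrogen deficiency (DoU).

Molecular formula: C7H15Cl.
DoU = (2C + 2 + N − H − X) / 2, where X is the halogen count and O/S are ignored.
    = (2·7 + 2 + 0 − 15 − 1) / 2 = 0 / 2 = 0.

0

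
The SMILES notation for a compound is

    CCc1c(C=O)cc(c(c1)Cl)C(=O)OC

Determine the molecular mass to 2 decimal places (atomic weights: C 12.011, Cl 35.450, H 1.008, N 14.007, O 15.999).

226.66 g/mol

First, the molecular formula is C11H11ClO3 (counting implicit H from valence).
  C: 11 × 12.011 = 132.121
  Cl: 1 × 35.450 = 35.450
  H: 11 × 1.008 = 11.088
  O: 3 × 15.999 = 47.997
Sum: 11×12.011 + 1×35.450 + 11×1.008 + 3×15.999 = 226.656 → 226.66 g/mol.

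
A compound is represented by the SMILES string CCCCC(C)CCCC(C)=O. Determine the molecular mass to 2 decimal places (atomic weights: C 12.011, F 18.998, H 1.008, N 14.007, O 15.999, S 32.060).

First, the molecular formula is C11H22O (counting implicit H from valence).
  C: 11 × 12.011 = 132.121
  H: 22 × 1.008 = 22.176
  O: 1 × 15.999 = 15.999
Sum: 11×12.011 + 22×1.008 + 1×15.999 = 170.296 → 170.30 g/mol.

170.30 g/mol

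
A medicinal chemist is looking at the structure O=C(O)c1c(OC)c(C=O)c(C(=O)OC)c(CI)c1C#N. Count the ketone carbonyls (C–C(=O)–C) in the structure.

Scan the SMILES for the ketone motif — none present.
Groups that are present: 1 aldehyde, 1 carboxylic acid, 1 ester, 1 ether, 1 nitrile.

0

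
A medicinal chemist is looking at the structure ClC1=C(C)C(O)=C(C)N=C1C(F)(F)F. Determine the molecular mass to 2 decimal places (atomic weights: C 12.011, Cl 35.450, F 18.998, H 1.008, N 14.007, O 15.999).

225.59 g/mol

First, the molecular formula is C8H7ClF3NO (counting implicit H from valence).
  C: 8 × 12.011 = 96.088
  Cl: 1 × 35.450 = 35.450
  F: 3 × 18.998 = 56.994
  H: 7 × 1.008 = 7.056
  N: 1 × 14.007 = 14.007
  O: 1 × 15.999 = 15.999
Sum: 8×12.011 + 1×35.450 + 3×18.998 + 7×1.008 + 1×14.007 + 1×15.999 = 225.594 → 225.59 g/mol.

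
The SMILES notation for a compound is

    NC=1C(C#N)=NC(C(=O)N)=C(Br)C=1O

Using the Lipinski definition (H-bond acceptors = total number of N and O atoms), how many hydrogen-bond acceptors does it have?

6

N atoms: 4; O atoms: 2.
Lipinski HBA = 4 + 2 = 6.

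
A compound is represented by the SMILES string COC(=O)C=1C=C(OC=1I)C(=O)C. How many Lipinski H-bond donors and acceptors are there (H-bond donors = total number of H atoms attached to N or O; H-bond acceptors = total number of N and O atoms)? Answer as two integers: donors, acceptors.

0, 4

Donors: find every N or O and count the H atoms it carries.
  atom 2 (O): bond orders sum to 2 → 0 H
  atom 4 (O): bond orders sum to 2 → 0 H
  atom 8 (O): bond orders sum to 2 → 0 H
  atom 12 (O): bond orders sum to 2 → 0 H
Lipinski HBD = 0.
Acceptors: N atoms = 0, O atoms = 4 → HBA = 4.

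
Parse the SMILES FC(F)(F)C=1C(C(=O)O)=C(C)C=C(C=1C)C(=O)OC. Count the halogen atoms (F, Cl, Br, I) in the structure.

Halogen atoms appear at heavy-atom positions 1, 3, 4 (3×F).
Other groups present: 1 carboxylic acid, 1 ester.
Halogen count: 3.

3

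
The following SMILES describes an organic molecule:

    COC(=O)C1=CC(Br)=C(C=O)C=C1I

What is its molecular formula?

C9H6BrIO3

Walk through each heavy atom and fill implicit hydrogens from standard valence (C 4, N 3, O 2, S 2, halogen 1):
  atom 1: C, bond orders sum to 1 (valence 4) → 3 H
  atom 2: O, bond orders sum to 2 (valence 2) → 0 H
  atom 3: C, bond orders sum to 4 (valence 4) → 0 H
  atom 4: O, bond orders sum to 2 (valence 2) → 0 H
  atom 5: C, bond orders sum to 4 (valence 4) → 0 H
  atom 6: C, bond orders sum to 3 (valence 4) → 1 H
  atom 7: C, bond orders sum to 4 (valence 4) → 0 H
  atom 8: Br (halogen, monovalent) → 0 H
  atom 9: C, bond orders sum to 4 (valence 4) → 0 H
  atom 10: C, bond orders sum to 3 (valence 4) → 1 H
  atom 11: O, bond orders sum to 2 (valence 2) → 0 H
  atom 12: C, bond orders sum to 3 (valence 4) → 1 H
  atom 13: C, bond orders sum to 4 (valence 4) → 0 H
  atom 14: I (halogen, monovalent) → 0 H
Totals → C:9, H:6, Br:1, I:1, O:3.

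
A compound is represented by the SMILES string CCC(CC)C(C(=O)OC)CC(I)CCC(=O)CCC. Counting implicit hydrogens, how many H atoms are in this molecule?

29

Walk through each heavy atom and fill implicit hydrogens from standard valence (C 4, N 3, O 2, S 2, halogen 1):
  atom 1: C, bond orders sum to 1 (valence 4) → 3 H
  atom 2: C, bond orders sum to 2 (valence 4) → 2 H
  atom 3: C, bond orders sum to 3 (valence 4) → 1 H
  atom 4: C, bond orders sum to 2 (valence 4) → 2 H
  atom 5: C, bond orders sum to 1 (valence 4) → 3 H
  atom 6: C, bond orders sum to 3 (valence 4) → 1 H
  atom 7: C, bond orders sum to 4 (valence 4) → 0 H
  atom 8: O, bond orders sum to 2 (valence 2) → 0 H
  atom 9: O, bond orders sum to 2 (valence 2) → 0 H
  atom 10: C, bond orders sum to 1 (valence 4) → 3 H
  atom 11: C, bond orders sum to 2 (valence 4) → 2 H
  atom 12: C, bond orders sum to 3 (valence 4) → 1 H
  atom 13: I (halogen, monovalent) → 0 H
  atom 14: C, bond orders sum to 2 (valence 4) → 2 H
  atom 15: C, bond orders sum to 2 (valence 4) → 2 H
  atom 16: C, bond orders sum to 4 (valence 4) → 0 H
  atom 17: O, bond orders sum to 2 (valence 2) → 0 H
  atom 18: C, bond orders sum to 2 (valence 4) → 2 H
  atom 19: C, bond orders sum to 2 (valence 4) → 2 H
  atom 20: C, bond orders sum to 1 (valence 4) → 3 H
Total hydrogens: 29.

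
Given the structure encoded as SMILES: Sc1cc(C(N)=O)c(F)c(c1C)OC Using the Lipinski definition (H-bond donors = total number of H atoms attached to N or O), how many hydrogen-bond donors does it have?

2

Donors: find every N or O and count the H atoms it carries.
  atom 6 (N): bond orders sum to 1 → 2 H
  atom 7 (O): bond orders sum to 2 → 0 H
  atom 13 (O): bond orders sum to 2 → 0 H
Lipinski HBD = 2.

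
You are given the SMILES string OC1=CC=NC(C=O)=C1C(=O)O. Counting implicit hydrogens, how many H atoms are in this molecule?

5

Walk through each heavy atom and fill implicit hydrogens from standard valence (C 4, N 3, O 2, S 2, halogen 1):
  atom 1: O, bond orders sum to 1 (valence 2) → 1 H
  atom 2: C, bond orders sum to 4 (valence 4) → 0 H
  atom 3: C, bond orders sum to 3 (valence 4) → 1 H
  atom 4: C, bond orders sum to 3 (valence 4) → 1 H
  atom 5: N, bond orders sum to 3 (valence 3) → 0 H
  atom 6: C, bond orders sum to 4 (valence 4) → 0 H
  atom 7: C, bond orders sum to 3 (valence 4) → 1 H
  atom 8: O, bond orders sum to 2 (valence 2) → 0 H
  atom 9: C, bond orders sum to 4 (valence 4) → 0 H
  atom 10: C, bond orders sum to 4 (valence 4) → 0 H
  atom 11: O, bond orders sum to 2 (valence 2) → 0 H
  atom 12: O, bond orders sum to 1 (valence 2) → 1 H
Total hydrogens: 5.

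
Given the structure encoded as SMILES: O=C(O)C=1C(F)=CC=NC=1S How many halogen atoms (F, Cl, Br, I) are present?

1

Halogen atoms appear at heavy-atom position 6 (1×F).
Other groups present: 1 carboxylic acid, 1 thiol.
Halogen count: 1.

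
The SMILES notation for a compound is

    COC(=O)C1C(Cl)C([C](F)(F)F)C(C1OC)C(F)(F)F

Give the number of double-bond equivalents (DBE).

2

Degree of unsaturation = (number of rings) + (number of π bonds).
Ring closures in the SMILES: 1.
π bonds: 1 double bond (each 1 DoU) → 1 DoU from unsaturation.
Total DoU = 1 + 1 = 2.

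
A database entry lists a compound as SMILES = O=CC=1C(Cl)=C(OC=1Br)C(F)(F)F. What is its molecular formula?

C6HBrClF3O2

Walk through each heavy atom and fill implicit hydrogens from standard valence (C 4, N 3, O 2, S 2, halogen 1):
  atom 1: O, bond orders sum to 2 (valence 2) → 0 H
  atom 2: C, bond orders sum to 3 (valence 4) → 1 H
  atom 3: C, bond orders sum to 4 (valence 4) → 0 H
  atom 4: C, bond orders sum to 4 (valence 4) → 0 H
  atom 5: Cl (halogen, monovalent) → 0 H
  atom 6: C, bond orders sum to 4 (valence 4) → 0 H
  atom 7: O, bond orders sum to 2 (valence 2) → 0 H
  atom 8: C, bond orders sum to 4 (valence 4) → 0 H
  atom 9: Br (halogen, monovalent) → 0 H
  atom 10: C, bond orders sum to 4 (valence 4) → 0 H
  atom 11: F (halogen, monovalent) → 0 H
  atom 12: F (halogen, monovalent) → 0 H
  atom 13: F (halogen, monovalent) → 0 H
Totals → C:6, H:1, Br:1, Cl:1, F:3, O:2.
In Hill order: C6HBrClF3O2.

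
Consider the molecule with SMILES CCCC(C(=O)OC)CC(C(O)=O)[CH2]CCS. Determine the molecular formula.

C12H22O4S

Walk through each heavy atom and fill implicit hydrogens from standard valence (C 4, N 3, O 2, S 2, halogen 1):
  atom 1: C, bond orders sum to 1 (valence 4) → 3 H
  atom 2: C, bond orders sum to 2 (valence 4) → 2 H
  atom 3: C, bond orders sum to 2 (valence 4) → 2 H
  atom 4: C, bond orders sum to 3 (valence 4) → 1 H
  atom 5: C, bond orders sum to 4 (valence 4) → 0 H
  atom 6: O, bond orders sum to 2 (valence 2) → 0 H
  atom 7: O, bond orders sum to 2 (valence 2) → 0 H
  atom 8: C, bond orders sum to 1 (valence 4) → 3 H
  atom 9: C, bond orders sum to 2 (valence 4) → 2 H
  atom 10: C, bond orders sum to 3 (valence 4) → 1 H
  atom 11: C, bond orders sum to 4 (valence 4) → 0 H
  atom 12: O, bond orders sum to 1 (valence 2) → 1 H
  atom 13: O, bond orders sum to 2 (valence 2) → 0 H
  atom 14: C with explicit H count 2
  atom 15: C, bond orders sum to 2 (valence 4) → 2 H
  atom 16: C, bond orders sum to 2 (valence 4) → 2 H
  atom 17: S, bond orders sum to 1 (valence 2) → 1 H
Totals → C:12, H:22, O:4, S:1.
In Hill order: C12H22O4S.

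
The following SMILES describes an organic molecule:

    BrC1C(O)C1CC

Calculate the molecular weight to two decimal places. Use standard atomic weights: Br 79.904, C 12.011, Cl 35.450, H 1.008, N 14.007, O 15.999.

165.03 g/mol

First, the molecular formula is C5H9BrO (counting implicit H from valence).
  Br: 1 × 79.904 = 79.904
  C: 5 × 12.011 = 60.055
  H: 9 × 1.008 = 9.072
  O: 1 × 15.999 = 15.999
Sum: 1×79.904 + 5×12.011 + 9×1.008 + 1×15.999 = 165.030 → 165.03 g/mol.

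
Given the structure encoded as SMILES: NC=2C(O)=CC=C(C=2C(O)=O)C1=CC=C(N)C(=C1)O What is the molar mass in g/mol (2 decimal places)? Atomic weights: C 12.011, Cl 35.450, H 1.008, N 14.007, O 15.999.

260.25 g/mol

First, the molecular formula is C13H12N2O4 (counting implicit H from valence).
  C: 13 × 12.011 = 156.143
  H: 12 × 1.008 = 12.096
  N: 2 × 14.007 = 28.014
  O: 4 × 15.999 = 63.996
Sum: 13×12.011 + 12×1.008 + 2×14.007 + 4×15.999 = 260.249 → 260.25 g/mol.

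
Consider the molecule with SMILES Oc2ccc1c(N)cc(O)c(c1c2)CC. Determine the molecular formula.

Walk through each heavy atom and fill implicit hydrogens from standard valence (C 4, N 3, O 2, S 2, halogen 1); for lowercase aromatic atoms, an aromatic c carries 1 H when it has two neighbours and 0 H with three, and aromatic n carries 0 H:
  atom 1: O, bond orders sum to 1 (valence 2) → 1 H
  atom 2: aromatic c, 3 neighbours → 0 H
  atom 3: aromatic c, 2 neighbours → 1 H
  atom 4: aromatic c, 2 neighbours → 1 H
  atom 5: aromatic c, 3 neighbours → 0 H
  atom 6: aromatic c, 3 neighbours → 0 H
  atom 7: N, bond orders sum to 1 (valence 3) → 2 H
  atom 8: aromatic c, 2 neighbours → 1 H
  atom 9: aromatic c, 3 neighbours → 0 H
  atom 10: O, bond orders sum to 1 (valence 2) → 1 H
  atom 11: aromatic c, 3 neighbours → 0 H
  atom 12: aromatic c, 3 neighbours → 0 H
  atom 13: aromatic c, 2 neighbours → 1 H
  atom 14: C, bond orders sum to 2 (valence 4) → 2 H
  atom 15: C, bond orders sum to 1 (valence 4) → 3 H
Totals → C:12, H:13, N:1, O:2.

C12H13NO2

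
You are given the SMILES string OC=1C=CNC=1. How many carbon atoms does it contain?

Count every carbon token in the SMILES (each C, including those in ring-closure positions and inside branches).
Carbon count: 4.

4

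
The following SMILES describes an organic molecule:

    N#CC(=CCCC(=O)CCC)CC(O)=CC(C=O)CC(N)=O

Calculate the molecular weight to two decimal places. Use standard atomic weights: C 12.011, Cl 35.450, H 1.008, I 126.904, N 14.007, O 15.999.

First, the molecular formula is C16H22N2O4 (counting implicit H from valence).
  C: 16 × 12.011 = 192.176
  H: 22 × 1.008 = 22.176
  N: 2 × 14.007 = 28.014
  O: 4 × 15.999 = 63.996
Sum: 16×12.011 + 22×1.008 + 2×14.007 + 4×15.999 = 306.362 → 306.36 g/mol.

306.36 g/mol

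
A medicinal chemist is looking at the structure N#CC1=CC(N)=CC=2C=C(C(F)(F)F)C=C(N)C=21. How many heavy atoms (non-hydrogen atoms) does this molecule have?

Every atom symbol written in the SMILES (organic subset) is one heavy atom; implicit H are not written.
Heavy atoms by element → C:12, F:3, N:3.
Total: 18.

18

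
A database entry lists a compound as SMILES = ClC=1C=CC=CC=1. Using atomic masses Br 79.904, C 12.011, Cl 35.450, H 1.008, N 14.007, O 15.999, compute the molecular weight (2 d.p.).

112.56 g/mol

First, the molecular formula is C6H5Cl (counting implicit H from valence).
  C: 6 × 12.011 = 72.066
  Cl: 1 × 35.450 = 35.450
  H: 5 × 1.008 = 5.040
Sum: 6×12.011 + 1×35.450 + 5×1.008 = 112.556 → 112.56 g/mol.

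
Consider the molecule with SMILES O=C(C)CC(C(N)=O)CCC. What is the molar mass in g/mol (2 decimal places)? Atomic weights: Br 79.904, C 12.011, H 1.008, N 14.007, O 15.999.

First, the molecular formula is C8H15NO2 (counting implicit H from valence).
  C: 8 × 12.011 = 96.088
  H: 15 × 1.008 = 15.120
  N: 1 × 14.007 = 14.007
  O: 2 × 15.999 = 31.998
Sum: 8×12.011 + 15×1.008 + 1×14.007 + 2×15.999 = 157.213 → 157.21 g/mol.

157.21 g/mol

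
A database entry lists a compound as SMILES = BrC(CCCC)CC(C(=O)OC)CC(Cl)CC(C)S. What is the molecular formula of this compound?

Walk through each heavy atom and fill implicit hydrogens from standard valence (C 4, N 3, O 2, S 2, halogen 1):
  atom 1: Br (halogen, monovalent) → 0 H
  atom 2: C, bond orders sum to 3 (valence 4) → 1 H
  atom 3: C, bond orders sum to 2 (valence 4) → 2 H
  atom 4: C, bond orders sum to 2 (valence 4) → 2 H
  atom 5: C, bond orders sum to 2 (valence 4) → 2 H
  atom 6: C, bond orders sum to 1 (valence 4) → 3 H
  atom 7: C, bond orders sum to 2 (valence 4) → 2 H
  atom 8: C, bond orders sum to 3 (valence 4) → 1 H
  atom 9: C, bond orders sum to 4 (valence 4) → 0 H
  atom 10: O, bond orders sum to 2 (valence 2) → 0 H
  atom 11: O, bond orders sum to 2 (valence 2) → 0 H
  atom 12: C, bond orders sum to 1 (valence 4) → 3 H
  atom 13: C, bond orders sum to 2 (valence 4) → 2 H
  atom 14: C, bond orders sum to 3 (valence 4) → 1 H
  atom 15: Cl (halogen, monovalent) → 0 H
  atom 16: C, bond orders sum to 2 (valence 4) → 2 H
  atom 17: C, bond orders sum to 3 (valence 4) → 1 H
  atom 18: C, bond orders sum to 1 (valence 4) → 3 H
  atom 19: S, bond orders sum to 1 (valence 2) → 1 H
Totals → C:14, H:26, Br:1, Cl:1, O:2, S:1.
In Hill order: C14H26BrClO2S.

C14H26BrClO2S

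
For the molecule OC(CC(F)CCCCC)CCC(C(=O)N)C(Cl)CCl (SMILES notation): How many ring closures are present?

0

In SMILES, each pair of matching ring-closure digits denotes one ring-closing bond; the number of such bonds equals the number of independent rings.
Ring-closure bonds here: 0.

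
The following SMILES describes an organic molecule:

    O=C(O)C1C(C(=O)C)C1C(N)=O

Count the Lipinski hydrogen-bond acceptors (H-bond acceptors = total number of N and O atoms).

5

N atoms: 1; O atoms: 4.
Lipinski HBA = 1 + 4 = 5.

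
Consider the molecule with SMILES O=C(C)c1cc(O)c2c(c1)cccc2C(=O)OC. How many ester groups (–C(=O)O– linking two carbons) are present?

The ester motif appears at heavy-atom position 15 in the SMILES.
Other groups present: 1 hydroxyl, 1 ketone.
Ester count: 1.

1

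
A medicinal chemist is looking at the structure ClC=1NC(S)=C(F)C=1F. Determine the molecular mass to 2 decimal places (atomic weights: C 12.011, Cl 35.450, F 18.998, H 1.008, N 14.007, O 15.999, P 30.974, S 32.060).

First, the molecular formula is C4H2ClF2NS (counting implicit H from valence).
  C: 4 × 12.011 = 48.044
  Cl: 1 × 35.450 = 35.450
  F: 2 × 18.998 = 37.996
  H: 2 × 1.008 = 2.016
  N: 1 × 14.007 = 14.007
  S: 1 × 32.060 = 32.060
Sum: 4×12.011 + 1×35.450 + 2×18.998 + 2×1.008 + 1×14.007 + 1×32.060 = 169.573 → 169.57 g/mol.

169.57 g/mol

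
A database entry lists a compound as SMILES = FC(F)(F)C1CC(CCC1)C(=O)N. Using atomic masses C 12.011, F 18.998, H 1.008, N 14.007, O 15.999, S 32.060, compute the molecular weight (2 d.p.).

195.18 g/mol

First, the molecular formula is C8H12F3NO (counting implicit H from valence).
  C: 8 × 12.011 = 96.088
  F: 3 × 18.998 = 56.994
  H: 12 × 1.008 = 12.096
  N: 1 × 14.007 = 14.007
  O: 1 × 15.999 = 15.999
Sum: 8×12.011 + 3×18.998 + 12×1.008 + 1×14.007 + 1×15.999 = 195.184 → 195.18 g/mol.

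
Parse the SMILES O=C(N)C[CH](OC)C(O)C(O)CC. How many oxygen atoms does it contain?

Scan the SMILES for O atoms (remember two-letter symbols like Cl and Br are single atoms).
Oxygen count: 4.

4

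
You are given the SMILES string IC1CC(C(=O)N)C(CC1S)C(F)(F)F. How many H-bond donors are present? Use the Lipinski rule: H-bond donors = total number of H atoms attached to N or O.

2

Donors: find every N or O and count the H atoms it carries.
  atom 6 (O): bond orders sum to 2 → 0 H
  atom 7 (N): bond orders sum to 1 → 2 H
Lipinski HBD = 2.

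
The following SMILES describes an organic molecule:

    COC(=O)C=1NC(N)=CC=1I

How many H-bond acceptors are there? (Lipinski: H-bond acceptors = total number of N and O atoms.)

4

N atoms: 2; O atoms: 2.
Lipinski HBA = 2 + 2 = 4.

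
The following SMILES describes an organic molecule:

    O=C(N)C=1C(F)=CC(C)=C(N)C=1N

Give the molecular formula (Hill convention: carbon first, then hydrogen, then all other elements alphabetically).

C8H10FN3O

Walk through each heavy atom and fill implicit hydrogens from standard valence (C 4, N 3, O 2, S 2, halogen 1):
  atom 1: O, bond orders sum to 2 (valence 2) → 0 H
  atom 2: C, bond orders sum to 4 (valence 4) → 0 H
  atom 3: N, bond orders sum to 1 (valence 3) → 2 H
  atom 4: C, bond orders sum to 4 (valence 4) → 0 H
  atom 5: C, bond orders sum to 4 (valence 4) → 0 H
  atom 6: F (halogen, monovalent) → 0 H
  atom 7: C, bond orders sum to 3 (valence 4) → 1 H
  atom 8: C, bond orders sum to 4 (valence 4) → 0 H
  atom 9: C, bond orders sum to 1 (valence 4) → 3 H
  atom 10: C, bond orders sum to 4 (valence 4) → 0 H
  atom 11: N, bond orders sum to 1 (valence 3) → 2 H
  atom 12: C, bond orders sum to 4 (valence 4) → 0 H
  atom 13: N, bond orders sum to 1 (valence 3) → 2 H
Totals → C:8, H:10, F:1, N:3, O:1.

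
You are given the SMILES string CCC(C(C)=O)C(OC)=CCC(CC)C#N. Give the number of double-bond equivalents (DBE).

Degree of unsaturation = (number of rings) + (number of π bonds).
Ring closures in the SMILES: 0.
π bonds: 2 double bonds (each 1 DoU), 1 triple bond (each 2 DoU) → 4 DoU from unsaturation.
Total DoU = 0 + 4 = 4.

4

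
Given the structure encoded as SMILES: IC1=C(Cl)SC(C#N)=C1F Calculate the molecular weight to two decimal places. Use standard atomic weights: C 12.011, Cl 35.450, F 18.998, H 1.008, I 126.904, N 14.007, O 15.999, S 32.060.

287.47 g/mol

First, the molecular formula is C5ClFINS (counting implicit H from valence).
  C: 5 × 12.011 = 60.055
  Cl: 1 × 35.450 = 35.450
  F: 1 × 18.998 = 18.998
  H: 0 × 1.008 = 0.000
  I: 1 × 126.904 = 126.904
  N: 1 × 14.007 = 14.007
  S: 1 × 32.060 = 32.060
Sum: 5×12.011 + 1×35.450 + 1×18.998 + 0×1.008 + 1×126.904 + 1×14.007 + 1×32.060 = 287.474 → 287.47 g/mol.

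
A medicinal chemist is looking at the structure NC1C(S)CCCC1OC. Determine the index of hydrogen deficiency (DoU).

Molecular formula: C7H15NOS.
DoU = (2C + 2 + N − H − X) / 2, where X is the halogen count and O/S are ignored.
    = (2·7 + 2 + 1 − 15 − 0) / 2 = 2 / 2 = 1.

1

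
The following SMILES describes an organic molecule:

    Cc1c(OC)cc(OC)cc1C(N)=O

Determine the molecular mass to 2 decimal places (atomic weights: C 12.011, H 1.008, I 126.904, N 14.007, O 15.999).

First, the molecular formula is C10H13NO3 (counting implicit H from valence).
  C: 10 × 12.011 = 120.110
  H: 13 × 1.008 = 13.104
  N: 1 × 14.007 = 14.007
  O: 3 × 15.999 = 47.997
Sum: 10×12.011 + 13×1.008 + 1×14.007 + 3×15.999 = 195.218 → 195.22 g/mol.

195.22 g/mol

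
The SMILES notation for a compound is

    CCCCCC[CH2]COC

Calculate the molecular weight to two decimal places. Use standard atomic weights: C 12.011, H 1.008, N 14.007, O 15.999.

144.26 g/mol

First, the molecular formula is C9H20O (counting implicit H from valence).
  C: 9 × 12.011 = 108.099
  H: 20 × 1.008 = 20.160
  O: 1 × 15.999 = 15.999
Sum: 9×12.011 + 20×1.008 + 1×15.999 = 144.258 → 144.26 g/mol.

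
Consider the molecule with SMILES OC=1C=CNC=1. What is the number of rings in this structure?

In SMILES, each pair of matching ring-closure digits denotes one ring-closing bond; the number of such bonds equals the number of independent rings.
Ring-closure bonds here: 1.

1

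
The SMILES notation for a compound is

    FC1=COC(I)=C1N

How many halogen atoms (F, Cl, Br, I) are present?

2

Halogen atoms appear at heavy-atom positions 1, 6 (1×F, 1×I).
Other groups present: 1 primary amine.
Halogen count: 2.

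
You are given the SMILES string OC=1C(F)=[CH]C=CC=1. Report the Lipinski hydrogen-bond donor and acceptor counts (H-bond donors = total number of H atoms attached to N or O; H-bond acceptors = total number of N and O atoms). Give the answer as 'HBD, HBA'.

Donors: find every N or O and count the H atoms it carries.
  atom 1 (O): bond orders sum to 1 → 1 H
Lipinski HBD = 1.
Acceptors: N atoms = 0, O atoms = 1 → HBA = 1.

1, 1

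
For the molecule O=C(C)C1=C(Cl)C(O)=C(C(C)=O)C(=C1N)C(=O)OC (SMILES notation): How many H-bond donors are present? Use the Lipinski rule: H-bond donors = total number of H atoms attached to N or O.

3

Donors: find every N or O and count the H atoms it carries.
  atom 1 (O): bond orders sum to 2 → 0 H
  atom 8 (O): bond orders sum to 1 → 1 H
  atom 12 (O): bond orders sum to 2 → 0 H
  atom 15 (N): bond orders sum to 1 → 2 H
  atom 17 (O): bond orders sum to 2 → 0 H
  atom 18 (O): bond orders sum to 2 → 0 H
Lipinski HBD = 3.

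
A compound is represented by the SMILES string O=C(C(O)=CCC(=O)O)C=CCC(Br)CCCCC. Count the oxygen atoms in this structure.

4

Scan the SMILES for O atoms (remember two-letter symbols like Cl and Br are single atoms).
Oxygen count: 4.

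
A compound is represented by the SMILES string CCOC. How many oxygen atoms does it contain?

Scan the SMILES for O atoms (remember two-letter symbols like Cl and Br are single atoms).
Oxygen count: 1.

1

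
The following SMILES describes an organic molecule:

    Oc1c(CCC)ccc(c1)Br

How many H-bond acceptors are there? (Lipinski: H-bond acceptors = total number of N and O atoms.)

N atoms: 0; O atoms: 1.
Lipinski HBA = 0 + 1 = 1.

1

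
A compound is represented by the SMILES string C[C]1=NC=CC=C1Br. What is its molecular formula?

C6H6BrN

Walk through each heavy atom and fill implicit hydrogens from standard valence (C 4, N 3, O 2, S 2, halogen 1):
  atom 1: C, bond orders sum to 1 (valence 4) → 3 H
  atom 2: C with explicit H count 0
  atom 3: N, bond orders sum to 3 (valence 3) → 0 H
  atom 4: C, bond orders sum to 3 (valence 4) → 1 H
  atom 5: C, bond orders sum to 3 (valence 4) → 1 H
  atom 6: C, bond orders sum to 3 (valence 4) → 1 H
  atom 7: C, bond orders sum to 4 (valence 4) → 0 H
  atom 8: Br (halogen, monovalent) → 0 H
Totals → C:6, H:6, Br:1, N:1.
In Hill order: C6H6BrN.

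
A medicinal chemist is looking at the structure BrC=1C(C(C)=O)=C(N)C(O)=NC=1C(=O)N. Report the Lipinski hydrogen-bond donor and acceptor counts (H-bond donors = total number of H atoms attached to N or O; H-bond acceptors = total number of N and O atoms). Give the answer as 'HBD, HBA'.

5, 6

Donors: find every N or O and count the H atoms it carries.
  atom 6 (O): bond orders sum to 2 → 0 H
  atom 8 (N): bond orders sum to 1 → 2 H
  atom 10 (O): bond orders sum to 1 → 1 H
  atom 11 (N): bond orders sum to 3 → 0 H
  atom 14 (O): bond orders sum to 2 → 0 H
  atom 15 (N): bond orders sum to 1 → 2 H
Lipinski HBD = 5.
Acceptors: N atoms = 3, O atoms = 3 → HBA = 6.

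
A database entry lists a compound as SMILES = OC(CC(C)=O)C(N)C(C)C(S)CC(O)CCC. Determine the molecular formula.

C13H27NO3S

Walk through each heavy atom and fill implicit hydrogens from standard valence (C 4, N 3, O 2, S 2, halogen 1):
  atom 1: O, bond orders sum to 1 (valence 2) → 1 H
  atom 2: C, bond orders sum to 3 (valence 4) → 1 H
  atom 3: C, bond orders sum to 2 (valence 4) → 2 H
  atom 4: C, bond orders sum to 4 (valence 4) → 0 H
  atom 5: C, bond orders sum to 1 (valence 4) → 3 H
  atom 6: O, bond orders sum to 2 (valence 2) → 0 H
  atom 7: C, bond orders sum to 3 (valence 4) → 1 H
  atom 8: N, bond orders sum to 1 (valence 3) → 2 H
  atom 9: C, bond orders sum to 3 (valence 4) → 1 H
  atom 10: C, bond orders sum to 1 (valence 4) → 3 H
  atom 11: C, bond orders sum to 3 (valence 4) → 1 H
  atom 12: S, bond orders sum to 1 (valence 2) → 1 H
  atom 13: C, bond orders sum to 2 (valence 4) → 2 H
  atom 14: C, bond orders sum to 3 (valence 4) → 1 H
  atom 15: O, bond orders sum to 1 (valence 2) → 1 H
  atom 16: C, bond orders sum to 2 (valence 4) → 2 H
  atom 17: C, bond orders sum to 2 (valence 4) → 2 H
  atom 18: C, bond orders sum to 1 (valence 4) → 3 H
Totals → C:13, H:27, N:1, O:3, S:1.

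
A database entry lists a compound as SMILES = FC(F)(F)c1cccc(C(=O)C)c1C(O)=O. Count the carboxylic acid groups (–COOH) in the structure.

The carboxylic acid motif appears at heavy-atom position 14 in the SMILES.
Other groups present: 1 ketone.
Carboxylic acid count: 1.

1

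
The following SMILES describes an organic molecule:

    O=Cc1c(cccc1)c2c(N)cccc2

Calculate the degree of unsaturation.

Molecular formula: C13H11NO.
DoU = (2C + 2 + N − H − X) / 2, where X is the halogen count and O/S are ignored.
    = (2·13 + 2 + 1 − 11 − 0) / 2 = 18 / 2 = 9.

9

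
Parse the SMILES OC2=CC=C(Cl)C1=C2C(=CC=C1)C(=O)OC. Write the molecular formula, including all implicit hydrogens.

Walk through each heavy atom and fill implicit hydrogens from standard valence (C 4, N 3, O 2, S 2, halogen 1):
  atom 1: O, bond orders sum to 1 (valence 2) → 1 H
  atom 2: C, bond orders sum to 4 (valence 4) → 0 H
  atom 3: C, bond orders sum to 3 (valence 4) → 1 H
  atom 4: C, bond orders sum to 3 (valence 4) → 1 H
  atom 5: C, bond orders sum to 4 (valence 4) → 0 H
  atom 6: Cl (halogen, monovalent) → 0 H
  atom 7: C, bond orders sum to 4 (valence 4) → 0 H
  atom 8: C, bond orders sum to 4 (valence 4) → 0 H
  atom 9: C, bond orders sum to 4 (valence 4) → 0 H
  atom 10: C, bond orders sum to 3 (valence 4) → 1 H
  atom 11: C, bond orders sum to 3 (valence 4) → 1 H
  atom 12: C, bond orders sum to 3 (valence 4) → 1 H
  atom 13: C, bond orders sum to 4 (valence 4) → 0 H
  atom 14: O, bond orders sum to 2 (valence 2) → 0 H
  atom 15: O, bond orders sum to 2 (valence 2) → 0 H
  atom 16: C, bond orders sum to 1 (valence 4) → 3 H
Totals → C:12, H:9, Cl:1, O:3.
In Hill order: C12H9ClO3.

C12H9ClO3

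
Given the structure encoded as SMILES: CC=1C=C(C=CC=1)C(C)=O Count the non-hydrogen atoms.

10

Every atom symbol written in the SMILES (organic subset) is one heavy atom; implicit H are not written.
Heavy atoms by element → C:9, O:1.
Total: 10.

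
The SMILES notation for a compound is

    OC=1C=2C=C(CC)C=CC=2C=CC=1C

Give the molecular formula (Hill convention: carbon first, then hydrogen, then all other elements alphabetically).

C13H14O

Walk through each heavy atom and fill implicit hydrogens from standard valence (C 4, N 3, O 2, S 2, halogen 1):
  atom 1: O, bond orders sum to 1 (valence 2) → 1 H
  atom 2: C, bond orders sum to 4 (valence 4) → 0 H
  atom 3: C, bond orders sum to 4 (valence 4) → 0 H
  atom 4: C, bond orders sum to 3 (valence 4) → 1 H
  atom 5: C, bond orders sum to 4 (valence 4) → 0 H
  atom 6: C, bond orders sum to 2 (valence 4) → 2 H
  atom 7: C, bond orders sum to 1 (valence 4) → 3 H
  atom 8: C, bond orders sum to 3 (valence 4) → 1 H
  atom 9: C, bond orders sum to 3 (valence 4) → 1 H
  atom 10: C, bond orders sum to 4 (valence 4) → 0 H
  atom 11: C, bond orders sum to 3 (valence 4) → 1 H
  atom 12: C, bond orders sum to 3 (valence 4) → 1 H
  atom 13: C, bond orders sum to 4 (valence 4) → 0 H
  atom 14: C, bond orders sum to 1 (valence 4) → 3 H
Totals → C:13, H:14, O:1.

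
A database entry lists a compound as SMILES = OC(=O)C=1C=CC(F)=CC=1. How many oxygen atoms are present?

2

Scan the SMILES for O atoms (remember two-letter symbols like Cl and Br are single atoms).
Oxygen count: 2.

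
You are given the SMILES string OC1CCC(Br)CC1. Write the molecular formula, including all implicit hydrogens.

Walk through each heavy atom and fill implicit hydrogens from standard valence (C 4, N 3, O 2, S 2, halogen 1):
  atom 1: O, bond orders sum to 1 (valence 2) → 1 H
  atom 2: C, bond orders sum to 3 (valence 4) → 1 H
  atom 3: C, bond orders sum to 2 (valence 4) → 2 H
  atom 4: C, bond orders sum to 2 (valence 4) → 2 H
  atom 5: C, bond orders sum to 3 (valence 4) → 1 H
  atom 6: Br (halogen, monovalent) → 0 H
  atom 7: C, bond orders sum to 2 (valence 4) → 2 H
  atom 8: C, bond orders sum to 2 (valence 4) → 2 H
Totals → C:6, H:11, Br:1, O:1.

C6H11BrO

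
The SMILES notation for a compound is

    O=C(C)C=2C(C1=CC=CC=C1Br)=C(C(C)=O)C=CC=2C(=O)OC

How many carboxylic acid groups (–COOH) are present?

Scan the SMILES for the carboxylic acid motif — none present.
Groups that are present: 1 ester, 2 ketone.

0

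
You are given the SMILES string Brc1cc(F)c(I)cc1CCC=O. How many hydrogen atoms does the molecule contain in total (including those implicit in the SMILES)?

Walk through each heavy atom and fill implicit hydrogens from standard valence (C 4, N 3, O 2, S 2, halogen 1); for lowercase aromatic atoms, an aromatic c carries 1 H when it has two neighbours and 0 H with three, and aromatic n carries 0 H:
  atom 1: Br (halogen, monovalent) → 0 H
  atom 2: aromatic c, 3 neighbours → 0 H
  atom 3: aromatic c, 2 neighbours → 1 H
  atom 4: aromatic c, 3 neighbours → 0 H
  atom 5: F (halogen, monovalent) → 0 H
  atom 6: aromatic c, 3 neighbours → 0 H
  atom 7: I (halogen, monovalent) → 0 H
  atom 8: aromatic c, 2 neighbours → 1 H
  atom 9: aromatic c, 3 neighbours → 0 H
  atom 10: C, bond orders sum to 2 (valence 4) → 2 H
  atom 11: C, bond orders sum to 2 (valence 4) → 2 H
  atom 12: C, bond orders sum to 3 (valence 4) → 1 H
  atom 13: O, bond orders sum to 2 (valence 2) → 0 H
Total hydrogens: 7.

7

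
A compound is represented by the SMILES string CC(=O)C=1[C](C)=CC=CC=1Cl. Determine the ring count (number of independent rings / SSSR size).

In SMILES, each pair of matching ring-closure digits denotes one ring-closing bond; the number of such bonds equals the number of independent rings.
Ring-closure bonds here: 1.

1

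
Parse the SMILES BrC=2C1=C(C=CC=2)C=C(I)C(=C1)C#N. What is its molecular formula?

C11H5BrIN

Walk through each heavy atom and fill implicit hydrogens from standard valence (C 4, N 3, O 2, S 2, halogen 1):
  atom 1: Br (halogen, monovalent) → 0 H
  atom 2: C, bond orders sum to 4 (valence 4) → 0 H
  atom 3: C, bond orders sum to 4 (valence 4) → 0 H
  atom 4: C, bond orders sum to 4 (valence 4) → 0 H
  atom 5: C, bond orders sum to 3 (valence 4) → 1 H
  atom 6: C, bond orders sum to 3 (valence 4) → 1 H
  atom 7: C, bond orders sum to 3 (valence 4) → 1 H
  atom 8: C, bond orders sum to 3 (valence 4) → 1 H
  atom 9: C, bond orders sum to 4 (valence 4) → 0 H
  atom 10: I (halogen, monovalent) → 0 H
  atom 11: C, bond orders sum to 4 (valence 4) → 0 H
  atom 12: C, bond orders sum to 3 (valence 4) → 1 H
  atom 13: C, bond orders sum to 4 (valence 4) → 0 H
  atom 14: N, bond orders sum to 3 (valence 3) → 0 H
Totals → C:11, H:5, Br:1, I:1, N:1.
In Hill order: C11H5BrIN.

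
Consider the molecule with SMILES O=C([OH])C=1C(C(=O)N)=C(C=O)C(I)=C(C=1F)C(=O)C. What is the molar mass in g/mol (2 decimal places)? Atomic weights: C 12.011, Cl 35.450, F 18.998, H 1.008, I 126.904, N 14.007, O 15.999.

379.08 g/mol

First, the molecular formula is C11H7FINO5 (counting implicit H from valence).
  C: 11 × 12.011 = 132.121
  F: 1 × 18.998 = 18.998
  H: 7 × 1.008 = 7.056
  I: 1 × 126.904 = 126.904
  N: 1 × 14.007 = 14.007
  O: 5 × 15.999 = 79.995
Sum: 11×12.011 + 1×18.998 + 7×1.008 + 1×126.904 + 1×14.007 + 5×15.999 = 379.081 → 379.08 g/mol.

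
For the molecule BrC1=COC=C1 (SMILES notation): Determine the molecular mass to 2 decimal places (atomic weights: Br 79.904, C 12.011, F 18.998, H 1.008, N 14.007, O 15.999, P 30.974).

First, the molecular formula is C4H3BrO (counting implicit H from valence).
  Br: 1 × 79.904 = 79.904
  C: 4 × 12.011 = 48.044
  H: 3 × 1.008 = 3.024
  O: 1 × 15.999 = 15.999
Sum: 1×79.904 + 4×12.011 + 3×1.008 + 1×15.999 = 146.971 → 146.97 g/mol.

146.97 g/mol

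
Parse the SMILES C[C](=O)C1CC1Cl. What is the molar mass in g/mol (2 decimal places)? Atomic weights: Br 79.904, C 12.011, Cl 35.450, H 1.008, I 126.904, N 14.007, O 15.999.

First, the molecular formula is C5H7ClO (counting implicit H from valence).
  C: 5 × 12.011 = 60.055
  Cl: 1 × 35.450 = 35.450
  H: 7 × 1.008 = 7.056
  O: 1 × 15.999 = 15.999
Sum: 5×12.011 + 1×35.450 + 7×1.008 + 1×15.999 = 118.560 → 118.56 g/mol.

118.56 g/mol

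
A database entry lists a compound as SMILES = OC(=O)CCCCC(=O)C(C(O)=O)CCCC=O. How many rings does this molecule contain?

0

In SMILES, each pair of matching ring-closure digits denotes one ring-closing bond; the number of such bonds equals the number of independent rings.
Ring-closure bonds here: 0.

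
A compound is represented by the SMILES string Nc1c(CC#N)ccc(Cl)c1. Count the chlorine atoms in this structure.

1

Scan the SMILES for Cl atoms (remember two-letter symbols like Cl and Br are single atoms).
Chlorine count: 1.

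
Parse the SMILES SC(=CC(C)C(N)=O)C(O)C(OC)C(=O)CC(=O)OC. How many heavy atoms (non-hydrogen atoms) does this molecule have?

Every atom symbol written in the SMILES (organic subset) is one heavy atom; implicit H are not written.
Heavy atoms by element → C:12, N:1, O:6, S:1.
Total: 20.

20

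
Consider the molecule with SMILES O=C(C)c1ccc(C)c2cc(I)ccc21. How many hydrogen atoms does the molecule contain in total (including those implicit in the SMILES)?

11

Walk through each heavy atom and fill implicit hydrogens from standard valence (C 4, N 3, O 2, S 2, halogen 1); for lowercase aromatic atoms, an aromatic c carries 1 H when it has two neighbours and 0 H with three, and aromatic n carries 0 H:
  atom 1: O, bond orders sum to 2 (valence 2) → 0 H
  atom 2: C, bond orders sum to 4 (valence 4) → 0 H
  atom 3: C, bond orders sum to 1 (valence 4) → 3 H
  atom 4: aromatic c, 3 neighbours → 0 H
  atom 5: aromatic c, 2 neighbours → 1 H
  atom 6: aromatic c, 2 neighbours → 1 H
  atom 7: aromatic c, 3 neighbours → 0 H
  atom 8: C, bond orders sum to 1 (valence 4) → 3 H
  atom 9: aromatic c, 3 neighbours → 0 H
  atom 10: aromatic c, 2 neighbours → 1 H
  atom 11: aromatic c, 3 neighbours → 0 H
  atom 12: I (halogen, monovalent) → 0 H
  atom 13: aromatic c, 2 neighbours → 1 H
  atom 14: aromatic c, 2 neighbours → 1 H
  atom 15: aromatic c, 3 neighbours → 0 H
Total hydrogens: 11.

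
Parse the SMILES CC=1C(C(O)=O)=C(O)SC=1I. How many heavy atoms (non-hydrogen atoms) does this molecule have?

Every atom symbol written in the SMILES (organic subset) is one heavy atom; implicit H are not written.
Heavy atoms by element → C:6, I:1, O:3, S:1.
Total: 11.

11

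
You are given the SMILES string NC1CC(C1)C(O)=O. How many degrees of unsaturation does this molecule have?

Degree of unsaturation = (number of rings) + (number of π bonds).
Ring closures in the SMILES: 1.
π bonds: 1 double bond (each 1 DoU) → 1 DoU from unsaturation.
Total DoU = 1 + 1 = 2.

2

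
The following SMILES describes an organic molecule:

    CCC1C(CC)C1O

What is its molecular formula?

C7H14O

Walk through each heavy atom and fill implicit hydrogens from standard valence (C 4, N 3, O 2, S 2, halogen 1):
  atom 1: C, bond orders sum to 1 (valence 4) → 3 H
  atom 2: C, bond orders sum to 2 (valence 4) → 2 H
  atom 3: C, bond orders sum to 3 (valence 4) → 1 H
  atom 4: C, bond orders sum to 3 (valence 4) → 1 H
  atom 5: C, bond orders sum to 2 (valence 4) → 2 H
  atom 6: C, bond orders sum to 1 (valence 4) → 3 H
  atom 7: C, bond orders sum to 3 (valence 4) → 1 H
  atom 8: O, bond orders sum to 1 (valence 2) → 1 H
Totals → C:7, H:14, O:1.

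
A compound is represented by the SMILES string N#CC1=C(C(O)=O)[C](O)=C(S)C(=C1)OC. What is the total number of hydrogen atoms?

7

Walk through each heavy atom and fill implicit hydrogens from standard valence (C 4, N 3, O 2, S 2, halogen 1):
  atom 1: N, bond orders sum to 3 (valence 3) → 0 H
  atom 2: C, bond orders sum to 4 (valence 4) → 0 H
  atom 3: C, bond orders sum to 4 (valence 4) → 0 H
  atom 4: C, bond orders sum to 4 (valence 4) → 0 H
  atom 5: C, bond orders sum to 4 (valence 4) → 0 H
  atom 6: O, bond orders sum to 1 (valence 2) → 1 H
  atom 7: O, bond orders sum to 2 (valence 2) → 0 H
  atom 8: C with explicit H count 0
  atom 9: O, bond orders sum to 1 (valence 2) → 1 H
  atom 10: C, bond orders sum to 4 (valence 4) → 0 H
  atom 11: S, bond orders sum to 1 (valence 2) → 1 H
  atom 12: C, bond orders sum to 4 (valence 4) → 0 H
  atom 13: C, bond orders sum to 3 (valence 4) → 1 H
  atom 14: O, bond orders sum to 2 (valence 2) → 0 H
  atom 15: C, bond orders sum to 1 (valence 4) → 3 H
Total hydrogens: 7.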